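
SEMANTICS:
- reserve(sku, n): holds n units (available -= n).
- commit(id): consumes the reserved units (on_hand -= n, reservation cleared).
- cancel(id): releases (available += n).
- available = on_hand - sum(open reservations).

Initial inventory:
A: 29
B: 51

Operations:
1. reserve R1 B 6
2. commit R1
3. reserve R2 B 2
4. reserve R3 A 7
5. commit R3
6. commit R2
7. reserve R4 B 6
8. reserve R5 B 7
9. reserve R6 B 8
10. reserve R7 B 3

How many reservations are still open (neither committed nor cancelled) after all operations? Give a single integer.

Answer: 4

Derivation:
Step 1: reserve R1 B 6 -> on_hand[A=29 B=51] avail[A=29 B=45] open={R1}
Step 2: commit R1 -> on_hand[A=29 B=45] avail[A=29 B=45] open={}
Step 3: reserve R2 B 2 -> on_hand[A=29 B=45] avail[A=29 B=43] open={R2}
Step 4: reserve R3 A 7 -> on_hand[A=29 B=45] avail[A=22 B=43] open={R2,R3}
Step 5: commit R3 -> on_hand[A=22 B=45] avail[A=22 B=43] open={R2}
Step 6: commit R2 -> on_hand[A=22 B=43] avail[A=22 B=43] open={}
Step 7: reserve R4 B 6 -> on_hand[A=22 B=43] avail[A=22 B=37] open={R4}
Step 8: reserve R5 B 7 -> on_hand[A=22 B=43] avail[A=22 B=30] open={R4,R5}
Step 9: reserve R6 B 8 -> on_hand[A=22 B=43] avail[A=22 B=22] open={R4,R5,R6}
Step 10: reserve R7 B 3 -> on_hand[A=22 B=43] avail[A=22 B=19] open={R4,R5,R6,R7}
Open reservations: ['R4', 'R5', 'R6', 'R7'] -> 4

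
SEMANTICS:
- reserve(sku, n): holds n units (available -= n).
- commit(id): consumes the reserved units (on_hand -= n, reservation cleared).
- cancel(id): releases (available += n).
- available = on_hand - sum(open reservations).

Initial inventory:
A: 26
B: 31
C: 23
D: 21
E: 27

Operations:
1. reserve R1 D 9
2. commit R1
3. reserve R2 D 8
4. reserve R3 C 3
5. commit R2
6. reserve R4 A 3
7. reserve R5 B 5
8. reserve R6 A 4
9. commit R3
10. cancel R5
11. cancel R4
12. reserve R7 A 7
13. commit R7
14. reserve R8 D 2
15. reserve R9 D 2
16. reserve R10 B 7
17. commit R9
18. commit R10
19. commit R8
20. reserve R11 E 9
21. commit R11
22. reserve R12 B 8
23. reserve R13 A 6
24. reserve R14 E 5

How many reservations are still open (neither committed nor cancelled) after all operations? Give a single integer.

Step 1: reserve R1 D 9 -> on_hand[A=26 B=31 C=23 D=21 E=27] avail[A=26 B=31 C=23 D=12 E=27] open={R1}
Step 2: commit R1 -> on_hand[A=26 B=31 C=23 D=12 E=27] avail[A=26 B=31 C=23 D=12 E=27] open={}
Step 3: reserve R2 D 8 -> on_hand[A=26 B=31 C=23 D=12 E=27] avail[A=26 B=31 C=23 D=4 E=27] open={R2}
Step 4: reserve R3 C 3 -> on_hand[A=26 B=31 C=23 D=12 E=27] avail[A=26 B=31 C=20 D=4 E=27] open={R2,R3}
Step 5: commit R2 -> on_hand[A=26 B=31 C=23 D=4 E=27] avail[A=26 B=31 C=20 D=4 E=27] open={R3}
Step 6: reserve R4 A 3 -> on_hand[A=26 B=31 C=23 D=4 E=27] avail[A=23 B=31 C=20 D=4 E=27] open={R3,R4}
Step 7: reserve R5 B 5 -> on_hand[A=26 B=31 C=23 D=4 E=27] avail[A=23 B=26 C=20 D=4 E=27] open={R3,R4,R5}
Step 8: reserve R6 A 4 -> on_hand[A=26 B=31 C=23 D=4 E=27] avail[A=19 B=26 C=20 D=4 E=27] open={R3,R4,R5,R6}
Step 9: commit R3 -> on_hand[A=26 B=31 C=20 D=4 E=27] avail[A=19 B=26 C=20 D=4 E=27] open={R4,R5,R6}
Step 10: cancel R5 -> on_hand[A=26 B=31 C=20 D=4 E=27] avail[A=19 B=31 C=20 D=4 E=27] open={R4,R6}
Step 11: cancel R4 -> on_hand[A=26 B=31 C=20 D=4 E=27] avail[A=22 B=31 C=20 D=4 E=27] open={R6}
Step 12: reserve R7 A 7 -> on_hand[A=26 B=31 C=20 D=4 E=27] avail[A=15 B=31 C=20 D=4 E=27] open={R6,R7}
Step 13: commit R7 -> on_hand[A=19 B=31 C=20 D=4 E=27] avail[A=15 B=31 C=20 D=4 E=27] open={R6}
Step 14: reserve R8 D 2 -> on_hand[A=19 B=31 C=20 D=4 E=27] avail[A=15 B=31 C=20 D=2 E=27] open={R6,R8}
Step 15: reserve R9 D 2 -> on_hand[A=19 B=31 C=20 D=4 E=27] avail[A=15 B=31 C=20 D=0 E=27] open={R6,R8,R9}
Step 16: reserve R10 B 7 -> on_hand[A=19 B=31 C=20 D=4 E=27] avail[A=15 B=24 C=20 D=0 E=27] open={R10,R6,R8,R9}
Step 17: commit R9 -> on_hand[A=19 B=31 C=20 D=2 E=27] avail[A=15 B=24 C=20 D=0 E=27] open={R10,R6,R8}
Step 18: commit R10 -> on_hand[A=19 B=24 C=20 D=2 E=27] avail[A=15 B=24 C=20 D=0 E=27] open={R6,R8}
Step 19: commit R8 -> on_hand[A=19 B=24 C=20 D=0 E=27] avail[A=15 B=24 C=20 D=0 E=27] open={R6}
Step 20: reserve R11 E 9 -> on_hand[A=19 B=24 C=20 D=0 E=27] avail[A=15 B=24 C=20 D=0 E=18] open={R11,R6}
Step 21: commit R11 -> on_hand[A=19 B=24 C=20 D=0 E=18] avail[A=15 B=24 C=20 D=0 E=18] open={R6}
Step 22: reserve R12 B 8 -> on_hand[A=19 B=24 C=20 D=0 E=18] avail[A=15 B=16 C=20 D=0 E=18] open={R12,R6}
Step 23: reserve R13 A 6 -> on_hand[A=19 B=24 C=20 D=0 E=18] avail[A=9 B=16 C=20 D=0 E=18] open={R12,R13,R6}
Step 24: reserve R14 E 5 -> on_hand[A=19 B=24 C=20 D=0 E=18] avail[A=9 B=16 C=20 D=0 E=13] open={R12,R13,R14,R6}
Open reservations: ['R12', 'R13', 'R14', 'R6'] -> 4

Answer: 4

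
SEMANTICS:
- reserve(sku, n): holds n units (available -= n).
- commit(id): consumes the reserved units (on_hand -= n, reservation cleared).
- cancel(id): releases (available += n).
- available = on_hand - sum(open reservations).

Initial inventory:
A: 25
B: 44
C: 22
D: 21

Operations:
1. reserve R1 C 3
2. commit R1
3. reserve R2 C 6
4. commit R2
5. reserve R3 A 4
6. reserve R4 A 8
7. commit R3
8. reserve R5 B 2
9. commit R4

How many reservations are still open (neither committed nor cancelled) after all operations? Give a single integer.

Step 1: reserve R1 C 3 -> on_hand[A=25 B=44 C=22 D=21] avail[A=25 B=44 C=19 D=21] open={R1}
Step 2: commit R1 -> on_hand[A=25 B=44 C=19 D=21] avail[A=25 B=44 C=19 D=21] open={}
Step 3: reserve R2 C 6 -> on_hand[A=25 B=44 C=19 D=21] avail[A=25 B=44 C=13 D=21] open={R2}
Step 4: commit R2 -> on_hand[A=25 B=44 C=13 D=21] avail[A=25 B=44 C=13 D=21] open={}
Step 5: reserve R3 A 4 -> on_hand[A=25 B=44 C=13 D=21] avail[A=21 B=44 C=13 D=21] open={R3}
Step 6: reserve R4 A 8 -> on_hand[A=25 B=44 C=13 D=21] avail[A=13 B=44 C=13 D=21] open={R3,R4}
Step 7: commit R3 -> on_hand[A=21 B=44 C=13 D=21] avail[A=13 B=44 C=13 D=21] open={R4}
Step 8: reserve R5 B 2 -> on_hand[A=21 B=44 C=13 D=21] avail[A=13 B=42 C=13 D=21] open={R4,R5}
Step 9: commit R4 -> on_hand[A=13 B=44 C=13 D=21] avail[A=13 B=42 C=13 D=21] open={R5}
Open reservations: ['R5'] -> 1

Answer: 1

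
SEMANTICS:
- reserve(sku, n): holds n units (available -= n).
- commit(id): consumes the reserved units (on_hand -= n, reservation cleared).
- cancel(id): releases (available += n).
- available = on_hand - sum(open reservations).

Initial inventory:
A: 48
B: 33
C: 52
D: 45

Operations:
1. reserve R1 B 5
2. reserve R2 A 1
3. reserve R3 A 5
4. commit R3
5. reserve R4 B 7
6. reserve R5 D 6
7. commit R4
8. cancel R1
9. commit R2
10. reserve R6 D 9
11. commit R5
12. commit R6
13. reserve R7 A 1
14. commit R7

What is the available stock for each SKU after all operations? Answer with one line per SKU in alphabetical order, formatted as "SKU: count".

Step 1: reserve R1 B 5 -> on_hand[A=48 B=33 C=52 D=45] avail[A=48 B=28 C=52 D=45] open={R1}
Step 2: reserve R2 A 1 -> on_hand[A=48 B=33 C=52 D=45] avail[A=47 B=28 C=52 D=45] open={R1,R2}
Step 3: reserve R3 A 5 -> on_hand[A=48 B=33 C=52 D=45] avail[A=42 B=28 C=52 D=45] open={R1,R2,R3}
Step 4: commit R3 -> on_hand[A=43 B=33 C=52 D=45] avail[A=42 B=28 C=52 D=45] open={R1,R2}
Step 5: reserve R4 B 7 -> on_hand[A=43 B=33 C=52 D=45] avail[A=42 B=21 C=52 D=45] open={R1,R2,R4}
Step 6: reserve R5 D 6 -> on_hand[A=43 B=33 C=52 D=45] avail[A=42 B=21 C=52 D=39] open={R1,R2,R4,R5}
Step 7: commit R4 -> on_hand[A=43 B=26 C=52 D=45] avail[A=42 B=21 C=52 D=39] open={R1,R2,R5}
Step 8: cancel R1 -> on_hand[A=43 B=26 C=52 D=45] avail[A=42 B=26 C=52 D=39] open={R2,R5}
Step 9: commit R2 -> on_hand[A=42 B=26 C=52 D=45] avail[A=42 B=26 C=52 D=39] open={R5}
Step 10: reserve R6 D 9 -> on_hand[A=42 B=26 C=52 D=45] avail[A=42 B=26 C=52 D=30] open={R5,R6}
Step 11: commit R5 -> on_hand[A=42 B=26 C=52 D=39] avail[A=42 B=26 C=52 D=30] open={R6}
Step 12: commit R6 -> on_hand[A=42 B=26 C=52 D=30] avail[A=42 B=26 C=52 D=30] open={}
Step 13: reserve R7 A 1 -> on_hand[A=42 B=26 C=52 D=30] avail[A=41 B=26 C=52 D=30] open={R7}
Step 14: commit R7 -> on_hand[A=41 B=26 C=52 D=30] avail[A=41 B=26 C=52 D=30] open={}

Answer: A: 41
B: 26
C: 52
D: 30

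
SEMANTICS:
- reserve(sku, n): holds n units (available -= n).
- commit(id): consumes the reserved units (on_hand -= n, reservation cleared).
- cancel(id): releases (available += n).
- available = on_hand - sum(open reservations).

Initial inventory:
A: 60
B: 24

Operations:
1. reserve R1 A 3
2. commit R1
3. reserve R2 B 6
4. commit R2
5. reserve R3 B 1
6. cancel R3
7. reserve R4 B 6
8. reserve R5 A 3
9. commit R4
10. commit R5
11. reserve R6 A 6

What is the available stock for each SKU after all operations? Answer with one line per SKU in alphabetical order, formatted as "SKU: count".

Step 1: reserve R1 A 3 -> on_hand[A=60 B=24] avail[A=57 B=24] open={R1}
Step 2: commit R1 -> on_hand[A=57 B=24] avail[A=57 B=24] open={}
Step 3: reserve R2 B 6 -> on_hand[A=57 B=24] avail[A=57 B=18] open={R2}
Step 4: commit R2 -> on_hand[A=57 B=18] avail[A=57 B=18] open={}
Step 5: reserve R3 B 1 -> on_hand[A=57 B=18] avail[A=57 B=17] open={R3}
Step 6: cancel R3 -> on_hand[A=57 B=18] avail[A=57 B=18] open={}
Step 7: reserve R4 B 6 -> on_hand[A=57 B=18] avail[A=57 B=12] open={R4}
Step 8: reserve R5 A 3 -> on_hand[A=57 B=18] avail[A=54 B=12] open={R4,R5}
Step 9: commit R4 -> on_hand[A=57 B=12] avail[A=54 B=12] open={R5}
Step 10: commit R5 -> on_hand[A=54 B=12] avail[A=54 B=12] open={}
Step 11: reserve R6 A 6 -> on_hand[A=54 B=12] avail[A=48 B=12] open={R6}

Answer: A: 48
B: 12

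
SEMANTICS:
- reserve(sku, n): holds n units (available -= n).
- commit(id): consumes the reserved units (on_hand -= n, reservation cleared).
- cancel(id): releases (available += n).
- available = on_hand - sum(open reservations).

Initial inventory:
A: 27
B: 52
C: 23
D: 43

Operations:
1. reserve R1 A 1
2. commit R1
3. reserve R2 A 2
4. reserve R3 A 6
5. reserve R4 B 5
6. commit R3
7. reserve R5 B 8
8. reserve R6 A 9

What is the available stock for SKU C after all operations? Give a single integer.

Answer: 23

Derivation:
Step 1: reserve R1 A 1 -> on_hand[A=27 B=52 C=23 D=43] avail[A=26 B=52 C=23 D=43] open={R1}
Step 2: commit R1 -> on_hand[A=26 B=52 C=23 D=43] avail[A=26 B=52 C=23 D=43] open={}
Step 3: reserve R2 A 2 -> on_hand[A=26 B=52 C=23 D=43] avail[A=24 B=52 C=23 D=43] open={R2}
Step 4: reserve R3 A 6 -> on_hand[A=26 B=52 C=23 D=43] avail[A=18 B=52 C=23 D=43] open={R2,R3}
Step 5: reserve R4 B 5 -> on_hand[A=26 B=52 C=23 D=43] avail[A=18 B=47 C=23 D=43] open={R2,R3,R4}
Step 6: commit R3 -> on_hand[A=20 B=52 C=23 D=43] avail[A=18 B=47 C=23 D=43] open={R2,R4}
Step 7: reserve R5 B 8 -> on_hand[A=20 B=52 C=23 D=43] avail[A=18 B=39 C=23 D=43] open={R2,R4,R5}
Step 8: reserve R6 A 9 -> on_hand[A=20 B=52 C=23 D=43] avail[A=9 B=39 C=23 D=43] open={R2,R4,R5,R6}
Final available[C] = 23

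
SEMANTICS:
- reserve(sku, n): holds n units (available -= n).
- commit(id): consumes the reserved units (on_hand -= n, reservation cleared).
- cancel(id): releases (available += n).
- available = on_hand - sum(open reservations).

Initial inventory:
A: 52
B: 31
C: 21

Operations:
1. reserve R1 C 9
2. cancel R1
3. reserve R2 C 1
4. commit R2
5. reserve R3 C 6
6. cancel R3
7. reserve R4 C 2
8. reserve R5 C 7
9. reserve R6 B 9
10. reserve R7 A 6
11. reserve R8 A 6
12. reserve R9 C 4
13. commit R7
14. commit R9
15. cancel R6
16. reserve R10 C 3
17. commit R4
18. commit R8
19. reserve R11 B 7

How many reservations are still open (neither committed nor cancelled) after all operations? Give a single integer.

Answer: 3

Derivation:
Step 1: reserve R1 C 9 -> on_hand[A=52 B=31 C=21] avail[A=52 B=31 C=12] open={R1}
Step 2: cancel R1 -> on_hand[A=52 B=31 C=21] avail[A=52 B=31 C=21] open={}
Step 3: reserve R2 C 1 -> on_hand[A=52 B=31 C=21] avail[A=52 B=31 C=20] open={R2}
Step 4: commit R2 -> on_hand[A=52 B=31 C=20] avail[A=52 B=31 C=20] open={}
Step 5: reserve R3 C 6 -> on_hand[A=52 B=31 C=20] avail[A=52 B=31 C=14] open={R3}
Step 6: cancel R3 -> on_hand[A=52 B=31 C=20] avail[A=52 B=31 C=20] open={}
Step 7: reserve R4 C 2 -> on_hand[A=52 B=31 C=20] avail[A=52 B=31 C=18] open={R4}
Step 8: reserve R5 C 7 -> on_hand[A=52 B=31 C=20] avail[A=52 B=31 C=11] open={R4,R5}
Step 9: reserve R6 B 9 -> on_hand[A=52 B=31 C=20] avail[A=52 B=22 C=11] open={R4,R5,R6}
Step 10: reserve R7 A 6 -> on_hand[A=52 B=31 C=20] avail[A=46 B=22 C=11] open={R4,R5,R6,R7}
Step 11: reserve R8 A 6 -> on_hand[A=52 B=31 C=20] avail[A=40 B=22 C=11] open={R4,R5,R6,R7,R8}
Step 12: reserve R9 C 4 -> on_hand[A=52 B=31 C=20] avail[A=40 B=22 C=7] open={R4,R5,R6,R7,R8,R9}
Step 13: commit R7 -> on_hand[A=46 B=31 C=20] avail[A=40 B=22 C=7] open={R4,R5,R6,R8,R9}
Step 14: commit R9 -> on_hand[A=46 B=31 C=16] avail[A=40 B=22 C=7] open={R4,R5,R6,R8}
Step 15: cancel R6 -> on_hand[A=46 B=31 C=16] avail[A=40 B=31 C=7] open={R4,R5,R8}
Step 16: reserve R10 C 3 -> on_hand[A=46 B=31 C=16] avail[A=40 B=31 C=4] open={R10,R4,R5,R8}
Step 17: commit R4 -> on_hand[A=46 B=31 C=14] avail[A=40 B=31 C=4] open={R10,R5,R8}
Step 18: commit R8 -> on_hand[A=40 B=31 C=14] avail[A=40 B=31 C=4] open={R10,R5}
Step 19: reserve R11 B 7 -> on_hand[A=40 B=31 C=14] avail[A=40 B=24 C=4] open={R10,R11,R5}
Open reservations: ['R10', 'R11', 'R5'] -> 3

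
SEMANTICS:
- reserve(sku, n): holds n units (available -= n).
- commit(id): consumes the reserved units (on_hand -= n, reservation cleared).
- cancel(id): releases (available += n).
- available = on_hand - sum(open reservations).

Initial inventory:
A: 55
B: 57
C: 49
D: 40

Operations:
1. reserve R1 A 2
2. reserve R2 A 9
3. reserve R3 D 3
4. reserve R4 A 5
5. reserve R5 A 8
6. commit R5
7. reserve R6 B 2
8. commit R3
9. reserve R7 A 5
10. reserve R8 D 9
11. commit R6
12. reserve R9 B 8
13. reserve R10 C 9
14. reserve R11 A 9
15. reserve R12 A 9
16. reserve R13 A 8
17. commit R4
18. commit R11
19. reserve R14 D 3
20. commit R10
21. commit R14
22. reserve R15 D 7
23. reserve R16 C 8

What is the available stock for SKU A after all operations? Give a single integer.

Step 1: reserve R1 A 2 -> on_hand[A=55 B=57 C=49 D=40] avail[A=53 B=57 C=49 D=40] open={R1}
Step 2: reserve R2 A 9 -> on_hand[A=55 B=57 C=49 D=40] avail[A=44 B=57 C=49 D=40] open={R1,R2}
Step 3: reserve R3 D 3 -> on_hand[A=55 B=57 C=49 D=40] avail[A=44 B=57 C=49 D=37] open={R1,R2,R3}
Step 4: reserve R4 A 5 -> on_hand[A=55 B=57 C=49 D=40] avail[A=39 B=57 C=49 D=37] open={R1,R2,R3,R4}
Step 5: reserve R5 A 8 -> on_hand[A=55 B=57 C=49 D=40] avail[A=31 B=57 C=49 D=37] open={R1,R2,R3,R4,R5}
Step 6: commit R5 -> on_hand[A=47 B=57 C=49 D=40] avail[A=31 B=57 C=49 D=37] open={R1,R2,R3,R4}
Step 7: reserve R6 B 2 -> on_hand[A=47 B=57 C=49 D=40] avail[A=31 B=55 C=49 D=37] open={R1,R2,R3,R4,R6}
Step 8: commit R3 -> on_hand[A=47 B=57 C=49 D=37] avail[A=31 B=55 C=49 D=37] open={R1,R2,R4,R6}
Step 9: reserve R7 A 5 -> on_hand[A=47 B=57 C=49 D=37] avail[A=26 B=55 C=49 D=37] open={R1,R2,R4,R6,R7}
Step 10: reserve R8 D 9 -> on_hand[A=47 B=57 C=49 D=37] avail[A=26 B=55 C=49 D=28] open={R1,R2,R4,R6,R7,R8}
Step 11: commit R6 -> on_hand[A=47 B=55 C=49 D=37] avail[A=26 B=55 C=49 D=28] open={R1,R2,R4,R7,R8}
Step 12: reserve R9 B 8 -> on_hand[A=47 B=55 C=49 D=37] avail[A=26 B=47 C=49 D=28] open={R1,R2,R4,R7,R8,R9}
Step 13: reserve R10 C 9 -> on_hand[A=47 B=55 C=49 D=37] avail[A=26 B=47 C=40 D=28] open={R1,R10,R2,R4,R7,R8,R9}
Step 14: reserve R11 A 9 -> on_hand[A=47 B=55 C=49 D=37] avail[A=17 B=47 C=40 D=28] open={R1,R10,R11,R2,R4,R7,R8,R9}
Step 15: reserve R12 A 9 -> on_hand[A=47 B=55 C=49 D=37] avail[A=8 B=47 C=40 D=28] open={R1,R10,R11,R12,R2,R4,R7,R8,R9}
Step 16: reserve R13 A 8 -> on_hand[A=47 B=55 C=49 D=37] avail[A=0 B=47 C=40 D=28] open={R1,R10,R11,R12,R13,R2,R4,R7,R8,R9}
Step 17: commit R4 -> on_hand[A=42 B=55 C=49 D=37] avail[A=0 B=47 C=40 D=28] open={R1,R10,R11,R12,R13,R2,R7,R8,R9}
Step 18: commit R11 -> on_hand[A=33 B=55 C=49 D=37] avail[A=0 B=47 C=40 D=28] open={R1,R10,R12,R13,R2,R7,R8,R9}
Step 19: reserve R14 D 3 -> on_hand[A=33 B=55 C=49 D=37] avail[A=0 B=47 C=40 D=25] open={R1,R10,R12,R13,R14,R2,R7,R8,R9}
Step 20: commit R10 -> on_hand[A=33 B=55 C=40 D=37] avail[A=0 B=47 C=40 D=25] open={R1,R12,R13,R14,R2,R7,R8,R9}
Step 21: commit R14 -> on_hand[A=33 B=55 C=40 D=34] avail[A=0 B=47 C=40 D=25] open={R1,R12,R13,R2,R7,R8,R9}
Step 22: reserve R15 D 7 -> on_hand[A=33 B=55 C=40 D=34] avail[A=0 B=47 C=40 D=18] open={R1,R12,R13,R15,R2,R7,R8,R9}
Step 23: reserve R16 C 8 -> on_hand[A=33 B=55 C=40 D=34] avail[A=0 B=47 C=32 D=18] open={R1,R12,R13,R15,R16,R2,R7,R8,R9}
Final available[A] = 0

Answer: 0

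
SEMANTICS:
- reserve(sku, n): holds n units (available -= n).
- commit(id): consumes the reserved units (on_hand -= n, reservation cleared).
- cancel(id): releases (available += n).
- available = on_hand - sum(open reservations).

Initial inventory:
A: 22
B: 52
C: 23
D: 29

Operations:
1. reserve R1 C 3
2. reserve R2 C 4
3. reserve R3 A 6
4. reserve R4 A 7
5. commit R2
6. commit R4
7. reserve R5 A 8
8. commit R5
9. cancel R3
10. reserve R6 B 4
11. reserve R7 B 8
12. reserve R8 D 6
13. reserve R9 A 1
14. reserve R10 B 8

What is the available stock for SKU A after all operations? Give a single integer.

Step 1: reserve R1 C 3 -> on_hand[A=22 B=52 C=23 D=29] avail[A=22 B=52 C=20 D=29] open={R1}
Step 2: reserve R2 C 4 -> on_hand[A=22 B=52 C=23 D=29] avail[A=22 B=52 C=16 D=29] open={R1,R2}
Step 3: reserve R3 A 6 -> on_hand[A=22 B=52 C=23 D=29] avail[A=16 B=52 C=16 D=29] open={R1,R2,R3}
Step 4: reserve R4 A 7 -> on_hand[A=22 B=52 C=23 D=29] avail[A=9 B=52 C=16 D=29] open={R1,R2,R3,R4}
Step 5: commit R2 -> on_hand[A=22 B=52 C=19 D=29] avail[A=9 B=52 C=16 D=29] open={R1,R3,R4}
Step 6: commit R4 -> on_hand[A=15 B=52 C=19 D=29] avail[A=9 B=52 C=16 D=29] open={R1,R3}
Step 7: reserve R5 A 8 -> on_hand[A=15 B=52 C=19 D=29] avail[A=1 B=52 C=16 D=29] open={R1,R3,R5}
Step 8: commit R5 -> on_hand[A=7 B=52 C=19 D=29] avail[A=1 B=52 C=16 D=29] open={R1,R3}
Step 9: cancel R3 -> on_hand[A=7 B=52 C=19 D=29] avail[A=7 B=52 C=16 D=29] open={R1}
Step 10: reserve R6 B 4 -> on_hand[A=7 B=52 C=19 D=29] avail[A=7 B=48 C=16 D=29] open={R1,R6}
Step 11: reserve R7 B 8 -> on_hand[A=7 B=52 C=19 D=29] avail[A=7 B=40 C=16 D=29] open={R1,R6,R7}
Step 12: reserve R8 D 6 -> on_hand[A=7 B=52 C=19 D=29] avail[A=7 B=40 C=16 D=23] open={R1,R6,R7,R8}
Step 13: reserve R9 A 1 -> on_hand[A=7 B=52 C=19 D=29] avail[A=6 B=40 C=16 D=23] open={R1,R6,R7,R8,R9}
Step 14: reserve R10 B 8 -> on_hand[A=7 B=52 C=19 D=29] avail[A=6 B=32 C=16 D=23] open={R1,R10,R6,R7,R8,R9}
Final available[A] = 6

Answer: 6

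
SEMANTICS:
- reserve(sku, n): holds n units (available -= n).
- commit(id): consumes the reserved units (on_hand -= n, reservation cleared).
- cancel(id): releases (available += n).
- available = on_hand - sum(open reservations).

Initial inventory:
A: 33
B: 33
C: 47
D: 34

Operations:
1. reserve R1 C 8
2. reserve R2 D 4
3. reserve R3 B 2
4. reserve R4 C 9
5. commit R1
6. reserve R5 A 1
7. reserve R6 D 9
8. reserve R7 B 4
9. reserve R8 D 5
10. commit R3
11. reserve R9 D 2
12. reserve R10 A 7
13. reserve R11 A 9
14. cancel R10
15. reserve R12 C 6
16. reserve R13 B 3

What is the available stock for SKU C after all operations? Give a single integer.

Answer: 24

Derivation:
Step 1: reserve R1 C 8 -> on_hand[A=33 B=33 C=47 D=34] avail[A=33 B=33 C=39 D=34] open={R1}
Step 2: reserve R2 D 4 -> on_hand[A=33 B=33 C=47 D=34] avail[A=33 B=33 C=39 D=30] open={R1,R2}
Step 3: reserve R3 B 2 -> on_hand[A=33 B=33 C=47 D=34] avail[A=33 B=31 C=39 D=30] open={R1,R2,R3}
Step 4: reserve R4 C 9 -> on_hand[A=33 B=33 C=47 D=34] avail[A=33 B=31 C=30 D=30] open={R1,R2,R3,R4}
Step 5: commit R1 -> on_hand[A=33 B=33 C=39 D=34] avail[A=33 B=31 C=30 D=30] open={R2,R3,R4}
Step 6: reserve R5 A 1 -> on_hand[A=33 B=33 C=39 D=34] avail[A=32 B=31 C=30 D=30] open={R2,R3,R4,R5}
Step 7: reserve R6 D 9 -> on_hand[A=33 B=33 C=39 D=34] avail[A=32 B=31 C=30 D=21] open={R2,R3,R4,R5,R6}
Step 8: reserve R7 B 4 -> on_hand[A=33 B=33 C=39 D=34] avail[A=32 B=27 C=30 D=21] open={R2,R3,R4,R5,R6,R7}
Step 9: reserve R8 D 5 -> on_hand[A=33 B=33 C=39 D=34] avail[A=32 B=27 C=30 D=16] open={R2,R3,R4,R5,R6,R7,R8}
Step 10: commit R3 -> on_hand[A=33 B=31 C=39 D=34] avail[A=32 B=27 C=30 D=16] open={R2,R4,R5,R6,R7,R8}
Step 11: reserve R9 D 2 -> on_hand[A=33 B=31 C=39 D=34] avail[A=32 B=27 C=30 D=14] open={R2,R4,R5,R6,R7,R8,R9}
Step 12: reserve R10 A 7 -> on_hand[A=33 B=31 C=39 D=34] avail[A=25 B=27 C=30 D=14] open={R10,R2,R4,R5,R6,R7,R8,R9}
Step 13: reserve R11 A 9 -> on_hand[A=33 B=31 C=39 D=34] avail[A=16 B=27 C=30 D=14] open={R10,R11,R2,R4,R5,R6,R7,R8,R9}
Step 14: cancel R10 -> on_hand[A=33 B=31 C=39 D=34] avail[A=23 B=27 C=30 D=14] open={R11,R2,R4,R5,R6,R7,R8,R9}
Step 15: reserve R12 C 6 -> on_hand[A=33 B=31 C=39 D=34] avail[A=23 B=27 C=24 D=14] open={R11,R12,R2,R4,R5,R6,R7,R8,R9}
Step 16: reserve R13 B 3 -> on_hand[A=33 B=31 C=39 D=34] avail[A=23 B=24 C=24 D=14] open={R11,R12,R13,R2,R4,R5,R6,R7,R8,R9}
Final available[C] = 24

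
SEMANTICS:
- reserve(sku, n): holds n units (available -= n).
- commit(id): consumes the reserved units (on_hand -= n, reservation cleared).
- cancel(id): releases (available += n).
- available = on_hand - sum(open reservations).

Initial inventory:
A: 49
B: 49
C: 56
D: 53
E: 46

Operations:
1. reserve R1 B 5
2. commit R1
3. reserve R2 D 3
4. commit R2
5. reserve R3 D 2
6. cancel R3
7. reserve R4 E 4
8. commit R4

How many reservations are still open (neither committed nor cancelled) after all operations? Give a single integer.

Answer: 0

Derivation:
Step 1: reserve R1 B 5 -> on_hand[A=49 B=49 C=56 D=53 E=46] avail[A=49 B=44 C=56 D=53 E=46] open={R1}
Step 2: commit R1 -> on_hand[A=49 B=44 C=56 D=53 E=46] avail[A=49 B=44 C=56 D=53 E=46] open={}
Step 3: reserve R2 D 3 -> on_hand[A=49 B=44 C=56 D=53 E=46] avail[A=49 B=44 C=56 D=50 E=46] open={R2}
Step 4: commit R2 -> on_hand[A=49 B=44 C=56 D=50 E=46] avail[A=49 B=44 C=56 D=50 E=46] open={}
Step 5: reserve R3 D 2 -> on_hand[A=49 B=44 C=56 D=50 E=46] avail[A=49 B=44 C=56 D=48 E=46] open={R3}
Step 6: cancel R3 -> on_hand[A=49 B=44 C=56 D=50 E=46] avail[A=49 B=44 C=56 D=50 E=46] open={}
Step 7: reserve R4 E 4 -> on_hand[A=49 B=44 C=56 D=50 E=46] avail[A=49 B=44 C=56 D=50 E=42] open={R4}
Step 8: commit R4 -> on_hand[A=49 B=44 C=56 D=50 E=42] avail[A=49 B=44 C=56 D=50 E=42] open={}
Open reservations: [] -> 0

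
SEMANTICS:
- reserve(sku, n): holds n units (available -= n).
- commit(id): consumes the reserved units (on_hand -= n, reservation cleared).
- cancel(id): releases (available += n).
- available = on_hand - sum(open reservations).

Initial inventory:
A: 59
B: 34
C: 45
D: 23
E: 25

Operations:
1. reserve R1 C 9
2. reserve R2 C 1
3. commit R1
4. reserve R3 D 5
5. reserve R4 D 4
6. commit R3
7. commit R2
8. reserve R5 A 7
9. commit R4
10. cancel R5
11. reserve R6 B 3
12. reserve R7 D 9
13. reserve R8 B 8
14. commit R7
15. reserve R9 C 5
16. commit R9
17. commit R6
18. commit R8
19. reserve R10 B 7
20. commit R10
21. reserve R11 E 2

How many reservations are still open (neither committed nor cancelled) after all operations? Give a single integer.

Answer: 1

Derivation:
Step 1: reserve R1 C 9 -> on_hand[A=59 B=34 C=45 D=23 E=25] avail[A=59 B=34 C=36 D=23 E=25] open={R1}
Step 2: reserve R2 C 1 -> on_hand[A=59 B=34 C=45 D=23 E=25] avail[A=59 B=34 C=35 D=23 E=25] open={R1,R2}
Step 3: commit R1 -> on_hand[A=59 B=34 C=36 D=23 E=25] avail[A=59 B=34 C=35 D=23 E=25] open={R2}
Step 4: reserve R3 D 5 -> on_hand[A=59 B=34 C=36 D=23 E=25] avail[A=59 B=34 C=35 D=18 E=25] open={R2,R3}
Step 5: reserve R4 D 4 -> on_hand[A=59 B=34 C=36 D=23 E=25] avail[A=59 B=34 C=35 D=14 E=25] open={R2,R3,R4}
Step 6: commit R3 -> on_hand[A=59 B=34 C=36 D=18 E=25] avail[A=59 B=34 C=35 D=14 E=25] open={R2,R4}
Step 7: commit R2 -> on_hand[A=59 B=34 C=35 D=18 E=25] avail[A=59 B=34 C=35 D=14 E=25] open={R4}
Step 8: reserve R5 A 7 -> on_hand[A=59 B=34 C=35 D=18 E=25] avail[A=52 B=34 C=35 D=14 E=25] open={R4,R5}
Step 9: commit R4 -> on_hand[A=59 B=34 C=35 D=14 E=25] avail[A=52 B=34 C=35 D=14 E=25] open={R5}
Step 10: cancel R5 -> on_hand[A=59 B=34 C=35 D=14 E=25] avail[A=59 B=34 C=35 D=14 E=25] open={}
Step 11: reserve R6 B 3 -> on_hand[A=59 B=34 C=35 D=14 E=25] avail[A=59 B=31 C=35 D=14 E=25] open={R6}
Step 12: reserve R7 D 9 -> on_hand[A=59 B=34 C=35 D=14 E=25] avail[A=59 B=31 C=35 D=5 E=25] open={R6,R7}
Step 13: reserve R8 B 8 -> on_hand[A=59 B=34 C=35 D=14 E=25] avail[A=59 B=23 C=35 D=5 E=25] open={R6,R7,R8}
Step 14: commit R7 -> on_hand[A=59 B=34 C=35 D=5 E=25] avail[A=59 B=23 C=35 D=5 E=25] open={R6,R8}
Step 15: reserve R9 C 5 -> on_hand[A=59 B=34 C=35 D=5 E=25] avail[A=59 B=23 C=30 D=5 E=25] open={R6,R8,R9}
Step 16: commit R9 -> on_hand[A=59 B=34 C=30 D=5 E=25] avail[A=59 B=23 C=30 D=5 E=25] open={R6,R8}
Step 17: commit R6 -> on_hand[A=59 B=31 C=30 D=5 E=25] avail[A=59 B=23 C=30 D=5 E=25] open={R8}
Step 18: commit R8 -> on_hand[A=59 B=23 C=30 D=5 E=25] avail[A=59 B=23 C=30 D=5 E=25] open={}
Step 19: reserve R10 B 7 -> on_hand[A=59 B=23 C=30 D=5 E=25] avail[A=59 B=16 C=30 D=5 E=25] open={R10}
Step 20: commit R10 -> on_hand[A=59 B=16 C=30 D=5 E=25] avail[A=59 B=16 C=30 D=5 E=25] open={}
Step 21: reserve R11 E 2 -> on_hand[A=59 B=16 C=30 D=5 E=25] avail[A=59 B=16 C=30 D=5 E=23] open={R11}
Open reservations: ['R11'] -> 1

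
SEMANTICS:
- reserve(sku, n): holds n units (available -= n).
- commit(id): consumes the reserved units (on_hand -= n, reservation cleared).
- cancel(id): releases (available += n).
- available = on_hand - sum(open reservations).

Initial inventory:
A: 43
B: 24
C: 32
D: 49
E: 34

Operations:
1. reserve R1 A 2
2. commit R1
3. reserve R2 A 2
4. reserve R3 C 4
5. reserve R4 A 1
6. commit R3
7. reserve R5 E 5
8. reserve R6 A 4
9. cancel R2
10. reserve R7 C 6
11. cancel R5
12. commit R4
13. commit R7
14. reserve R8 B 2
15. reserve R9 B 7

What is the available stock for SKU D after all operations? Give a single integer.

Step 1: reserve R1 A 2 -> on_hand[A=43 B=24 C=32 D=49 E=34] avail[A=41 B=24 C=32 D=49 E=34] open={R1}
Step 2: commit R1 -> on_hand[A=41 B=24 C=32 D=49 E=34] avail[A=41 B=24 C=32 D=49 E=34] open={}
Step 3: reserve R2 A 2 -> on_hand[A=41 B=24 C=32 D=49 E=34] avail[A=39 B=24 C=32 D=49 E=34] open={R2}
Step 4: reserve R3 C 4 -> on_hand[A=41 B=24 C=32 D=49 E=34] avail[A=39 B=24 C=28 D=49 E=34] open={R2,R3}
Step 5: reserve R4 A 1 -> on_hand[A=41 B=24 C=32 D=49 E=34] avail[A=38 B=24 C=28 D=49 E=34] open={R2,R3,R4}
Step 6: commit R3 -> on_hand[A=41 B=24 C=28 D=49 E=34] avail[A=38 B=24 C=28 D=49 E=34] open={R2,R4}
Step 7: reserve R5 E 5 -> on_hand[A=41 B=24 C=28 D=49 E=34] avail[A=38 B=24 C=28 D=49 E=29] open={R2,R4,R5}
Step 8: reserve R6 A 4 -> on_hand[A=41 B=24 C=28 D=49 E=34] avail[A=34 B=24 C=28 D=49 E=29] open={R2,R4,R5,R6}
Step 9: cancel R2 -> on_hand[A=41 B=24 C=28 D=49 E=34] avail[A=36 B=24 C=28 D=49 E=29] open={R4,R5,R6}
Step 10: reserve R7 C 6 -> on_hand[A=41 B=24 C=28 D=49 E=34] avail[A=36 B=24 C=22 D=49 E=29] open={R4,R5,R6,R7}
Step 11: cancel R5 -> on_hand[A=41 B=24 C=28 D=49 E=34] avail[A=36 B=24 C=22 D=49 E=34] open={R4,R6,R7}
Step 12: commit R4 -> on_hand[A=40 B=24 C=28 D=49 E=34] avail[A=36 B=24 C=22 D=49 E=34] open={R6,R7}
Step 13: commit R7 -> on_hand[A=40 B=24 C=22 D=49 E=34] avail[A=36 B=24 C=22 D=49 E=34] open={R6}
Step 14: reserve R8 B 2 -> on_hand[A=40 B=24 C=22 D=49 E=34] avail[A=36 B=22 C=22 D=49 E=34] open={R6,R8}
Step 15: reserve R9 B 7 -> on_hand[A=40 B=24 C=22 D=49 E=34] avail[A=36 B=15 C=22 D=49 E=34] open={R6,R8,R9}
Final available[D] = 49

Answer: 49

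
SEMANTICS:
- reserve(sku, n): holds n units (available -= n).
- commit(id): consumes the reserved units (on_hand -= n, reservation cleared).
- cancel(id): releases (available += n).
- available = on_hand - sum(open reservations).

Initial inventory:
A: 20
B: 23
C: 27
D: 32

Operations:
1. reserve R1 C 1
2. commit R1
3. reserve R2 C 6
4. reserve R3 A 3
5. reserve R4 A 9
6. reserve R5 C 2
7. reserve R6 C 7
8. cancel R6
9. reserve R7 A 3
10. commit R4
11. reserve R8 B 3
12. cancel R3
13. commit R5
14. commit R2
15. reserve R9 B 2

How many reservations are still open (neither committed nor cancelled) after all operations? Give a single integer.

Answer: 3

Derivation:
Step 1: reserve R1 C 1 -> on_hand[A=20 B=23 C=27 D=32] avail[A=20 B=23 C=26 D=32] open={R1}
Step 2: commit R1 -> on_hand[A=20 B=23 C=26 D=32] avail[A=20 B=23 C=26 D=32] open={}
Step 3: reserve R2 C 6 -> on_hand[A=20 B=23 C=26 D=32] avail[A=20 B=23 C=20 D=32] open={R2}
Step 4: reserve R3 A 3 -> on_hand[A=20 B=23 C=26 D=32] avail[A=17 B=23 C=20 D=32] open={R2,R3}
Step 5: reserve R4 A 9 -> on_hand[A=20 B=23 C=26 D=32] avail[A=8 B=23 C=20 D=32] open={R2,R3,R4}
Step 6: reserve R5 C 2 -> on_hand[A=20 B=23 C=26 D=32] avail[A=8 B=23 C=18 D=32] open={R2,R3,R4,R5}
Step 7: reserve R6 C 7 -> on_hand[A=20 B=23 C=26 D=32] avail[A=8 B=23 C=11 D=32] open={R2,R3,R4,R5,R6}
Step 8: cancel R6 -> on_hand[A=20 B=23 C=26 D=32] avail[A=8 B=23 C=18 D=32] open={R2,R3,R4,R5}
Step 9: reserve R7 A 3 -> on_hand[A=20 B=23 C=26 D=32] avail[A=5 B=23 C=18 D=32] open={R2,R3,R4,R5,R7}
Step 10: commit R4 -> on_hand[A=11 B=23 C=26 D=32] avail[A=5 B=23 C=18 D=32] open={R2,R3,R5,R7}
Step 11: reserve R8 B 3 -> on_hand[A=11 B=23 C=26 D=32] avail[A=5 B=20 C=18 D=32] open={R2,R3,R5,R7,R8}
Step 12: cancel R3 -> on_hand[A=11 B=23 C=26 D=32] avail[A=8 B=20 C=18 D=32] open={R2,R5,R7,R8}
Step 13: commit R5 -> on_hand[A=11 B=23 C=24 D=32] avail[A=8 B=20 C=18 D=32] open={R2,R7,R8}
Step 14: commit R2 -> on_hand[A=11 B=23 C=18 D=32] avail[A=8 B=20 C=18 D=32] open={R7,R8}
Step 15: reserve R9 B 2 -> on_hand[A=11 B=23 C=18 D=32] avail[A=8 B=18 C=18 D=32] open={R7,R8,R9}
Open reservations: ['R7', 'R8', 'R9'] -> 3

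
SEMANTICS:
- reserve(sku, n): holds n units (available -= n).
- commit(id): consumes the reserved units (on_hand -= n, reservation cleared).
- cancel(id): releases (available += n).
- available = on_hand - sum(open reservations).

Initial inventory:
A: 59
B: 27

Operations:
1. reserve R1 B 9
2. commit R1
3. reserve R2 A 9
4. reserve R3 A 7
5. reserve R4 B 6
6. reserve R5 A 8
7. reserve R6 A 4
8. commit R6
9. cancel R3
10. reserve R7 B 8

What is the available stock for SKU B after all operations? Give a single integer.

Step 1: reserve R1 B 9 -> on_hand[A=59 B=27] avail[A=59 B=18] open={R1}
Step 2: commit R1 -> on_hand[A=59 B=18] avail[A=59 B=18] open={}
Step 3: reserve R2 A 9 -> on_hand[A=59 B=18] avail[A=50 B=18] open={R2}
Step 4: reserve R3 A 7 -> on_hand[A=59 B=18] avail[A=43 B=18] open={R2,R3}
Step 5: reserve R4 B 6 -> on_hand[A=59 B=18] avail[A=43 B=12] open={R2,R3,R4}
Step 6: reserve R5 A 8 -> on_hand[A=59 B=18] avail[A=35 B=12] open={R2,R3,R4,R5}
Step 7: reserve R6 A 4 -> on_hand[A=59 B=18] avail[A=31 B=12] open={R2,R3,R4,R5,R6}
Step 8: commit R6 -> on_hand[A=55 B=18] avail[A=31 B=12] open={R2,R3,R4,R5}
Step 9: cancel R3 -> on_hand[A=55 B=18] avail[A=38 B=12] open={R2,R4,R5}
Step 10: reserve R7 B 8 -> on_hand[A=55 B=18] avail[A=38 B=4] open={R2,R4,R5,R7}
Final available[B] = 4

Answer: 4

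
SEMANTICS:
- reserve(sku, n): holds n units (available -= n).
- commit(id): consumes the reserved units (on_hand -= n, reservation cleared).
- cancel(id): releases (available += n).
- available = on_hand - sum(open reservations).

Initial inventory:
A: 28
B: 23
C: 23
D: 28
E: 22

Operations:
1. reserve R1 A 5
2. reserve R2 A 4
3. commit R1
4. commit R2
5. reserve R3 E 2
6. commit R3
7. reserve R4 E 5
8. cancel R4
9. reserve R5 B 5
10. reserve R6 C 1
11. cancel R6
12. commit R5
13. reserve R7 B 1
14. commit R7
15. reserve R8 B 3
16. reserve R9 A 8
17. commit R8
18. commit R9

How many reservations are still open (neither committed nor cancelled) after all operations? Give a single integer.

Answer: 0

Derivation:
Step 1: reserve R1 A 5 -> on_hand[A=28 B=23 C=23 D=28 E=22] avail[A=23 B=23 C=23 D=28 E=22] open={R1}
Step 2: reserve R2 A 4 -> on_hand[A=28 B=23 C=23 D=28 E=22] avail[A=19 B=23 C=23 D=28 E=22] open={R1,R2}
Step 3: commit R1 -> on_hand[A=23 B=23 C=23 D=28 E=22] avail[A=19 B=23 C=23 D=28 E=22] open={R2}
Step 4: commit R2 -> on_hand[A=19 B=23 C=23 D=28 E=22] avail[A=19 B=23 C=23 D=28 E=22] open={}
Step 5: reserve R3 E 2 -> on_hand[A=19 B=23 C=23 D=28 E=22] avail[A=19 B=23 C=23 D=28 E=20] open={R3}
Step 6: commit R3 -> on_hand[A=19 B=23 C=23 D=28 E=20] avail[A=19 B=23 C=23 D=28 E=20] open={}
Step 7: reserve R4 E 5 -> on_hand[A=19 B=23 C=23 D=28 E=20] avail[A=19 B=23 C=23 D=28 E=15] open={R4}
Step 8: cancel R4 -> on_hand[A=19 B=23 C=23 D=28 E=20] avail[A=19 B=23 C=23 D=28 E=20] open={}
Step 9: reserve R5 B 5 -> on_hand[A=19 B=23 C=23 D=28 E=20] avail[A=19 B=18 C=23 D=28 E=20] open={R5}
Step 10: reserve R6 C 1 -> on_hand[A=19 B=23 C=23 D=28 E=20] avail[A=19 B=18 C=22 D=28 E=20] open={R5,R6}
Step 11: cancel R6 -> on_hand[A=19 B=23 C=23 D=28 E=20] avail[A=19 B=18 C=23 D=28 E=20] open={R5}
Step 12: commit R5 -> on_hand[A=19 B=18 C=23 D=28 E=20] avail[A=19 B=18 C=23 D=28 E=20] open={}
Step 13: reserve R7 B 1 -> on_hand[A=19 B=18 C=23 D=28 E=20] avail[A=19 B=17 C=23 D=28 E=20] open={R7}
Step 14: commit R7 -> on_hand[A=19 B=17 C=23 D=28 E=20] avail[A=19 B=17 C=23 D=28 E=20] open={}
Step 15: reserve R8 B 3 -> on_hand[A=19 B=17 C=23 D=28 E=20] avail[A=19 B=14 C=23 D=28 E=20] open={R8}
Step 16: reserve R9 A 8 -> on_hand[A=19 B=17 C=23 D=28 E=20] avail[A=11 B=14 C=23 D=28 E=20] open={R8,R9}
Step 17: commit R8 -> on_hand[A=19 B=14 C=23 D=28 E=20] avail[A=11 B=14 C=23 D=28 E=20] open={R9}
Step 18: commit R9 -> on_hand[A=11 B=14 C=23 D=28 E=20] avail[A=11 B=14 C=23 D=28 E=20] open={}
Open reservations: [] -> 0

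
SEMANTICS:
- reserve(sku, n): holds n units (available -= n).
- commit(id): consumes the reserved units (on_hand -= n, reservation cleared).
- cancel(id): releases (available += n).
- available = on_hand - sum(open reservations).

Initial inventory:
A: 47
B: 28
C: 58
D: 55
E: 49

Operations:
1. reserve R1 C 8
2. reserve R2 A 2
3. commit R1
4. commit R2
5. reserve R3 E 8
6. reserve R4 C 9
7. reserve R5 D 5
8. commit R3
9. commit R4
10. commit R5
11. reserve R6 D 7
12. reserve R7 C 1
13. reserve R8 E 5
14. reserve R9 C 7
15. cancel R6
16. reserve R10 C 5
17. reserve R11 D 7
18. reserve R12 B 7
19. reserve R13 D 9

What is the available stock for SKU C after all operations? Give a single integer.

Answer: 28

Derivation:
Step 1: reserve R1 C 8 -> on_hand[A=47 B=28 C=58 D=55 E=49] avail[A=47 B=28 C=50 D=55 E=49] open={R1}
Step 2: reserve R2 A 2 -> on_hand[A=47 B=28 C=58 D=55 E=49] avail[A=45 B=28 C=50 D=55 E=49] open={R1,R2}
Step 3: commit R1 -> on_hand[A=47 B=28 C=50 D=55 E=49] avail[A=45 B=28 C=50 D=55 E=49] open={R2}
Step 4: commit R2 -> on_hand[A=45 B=28 C=50 D=55 E=49] avail[A=45 B=28 C=50 D=55 E=49] open={}
Step 5: reserve R3 E 8 -> on_hand[A=45 B=28 C=50 D=55 E=49] avail[A=45 B=28 C=50 D=55 E=41] open={R3}
Step 6: reserve R4 C 9 -> on_hand[A=45 B=28 C=50 D=55 E=49] avail[A=45 B=28 C=41 D=55 E=41] open={R3,R4}
Step 7: reserve R5 D 5 -> on_hand[A=45 B=28 C=50 D=55 E=49] avail[A=45 B=28 C=41 D=50 E=41] open={R3,R4,R5}
Step 8: commit R3 -> on_hand[A=45 B=28 C=50 D=55 E=41] avail[A=45 B=28 C=41 D=50 E=41] open={R4,R5}
Step 9: commit R4 -> on_hand[A=45 B=28 C=41 D=55 E=41] avail[A=45 B=28 C=41 D=50 E=41] open={R5}
Step 10: commit R5 -> on_hand[A=45 B=28 C=41 D=50 E=41] avail[A=45 B=28 C=41 D=50 E=41] open={}
Step 11: reserve R6 D 7 -> on_hand[A=45 B=28 C=41 D=50 E=41] avail[A=45 B=28 C=41 D=43 E=41] open={R6}
Step 12: reserve R7 C 1 -> on_hand[A=45 B=28 C=41 D=50 E=41] avail[A=45 B=28 C=40 D=43 E=41] open={R6,R7}
Step 13: reserve R8 E 5 -> on_hand[A=45 B=28 C=41 D=50 E=41] avail[A=45 B=28 C=40 D=43 E=36] open={R6,R7,R8}
Step 14: reserve R9 C 7 -> on_hand[A=45 B=28 C=41 D=50 E=41] avail[A=45 B=28 C=33 D=43 E=36] open={R6,R7,R8,R9}
Step 15: cancel R6 -> on_hand[A=45 B=28 C=41 D=50 E=41] avail[A=45 B=28 C=33 D=50 E=36] open={R7,R8,R9}
Step 16: reserve R10 C 5 -> on_hand[A=45 B=28 C=41 D=50 E=41] avail[A=45 B=28 C=28 D=50 E=36] open={R10,R7,R8,R9}
Step 17: reserve R11 D 7 -> on_hand[A=45 B=28 C=41 D=50 E=41] avail[A=45 B=28 C=28 D=43 E=36] open={R10,R11,R7,R8,R9}
Step 18: reserve R12 B 7 -> on_hand[A=45 B=28 C=41 D=50 E=41] avail[A=45 B=21 C=28 D=43 E=36] open={R10,R11,R12,R7,R8,R9}
Step 19: reserve R13 D 9 -> on_hand[A=45 B=28 C=41 D=50 E=41] avail[A=45 B=21 C=28 D=34 E=36] open={R10,R11,R12,R13,R7,R8,R9}
Final available[C] = 28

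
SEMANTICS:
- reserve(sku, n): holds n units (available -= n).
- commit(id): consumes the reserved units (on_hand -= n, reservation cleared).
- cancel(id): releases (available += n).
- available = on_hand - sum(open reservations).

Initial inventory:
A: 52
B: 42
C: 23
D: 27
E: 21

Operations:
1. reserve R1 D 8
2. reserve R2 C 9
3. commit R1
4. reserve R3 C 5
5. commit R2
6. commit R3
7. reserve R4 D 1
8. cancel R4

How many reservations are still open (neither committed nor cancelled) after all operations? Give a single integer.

Step 1: reserve R1 D 8 -> on_hand[A=52 B=42 C=23 D=27 E=21] avail[A=52 B=42 C=23 D=19 E=21] open={R1}
Step 2: reserve R2 C 9 -> on_hand[A=52 B=42 C=23 D=27 E=21] avail[A=52 B=42 C=14 D=19 E=21] open={R1,R2}
Step 3: commit R1 -> on_hand[A=52 B=42 C=23 D=19 E=21] avail[A=52 B=42 C=14 D=19 E=21] open={R2}
Step 4: reserve R3 C 5 -> on_hand[A=52 B=42 C=23 D=19 E=21] avail[A=52 B=42 C=9 D=19 E=21] open={R2,R3}
Step 5: commit R2 -> on_hand[A=52 B=42 C=14 D=19 E=21] avail[A=52 B=42 C=9 D=19 E=21] open={R3}
Step 6: commit R3 -> on_hand[A=52 B=42 C=9 D=19 E=21] avail[A=52 B=42 C=9 D=19 E=21] open={}
Step 7: reserve R4 D 1 -> on_hand[A=52 B=42 C=9 D=19 E=21] avail[A=52 B=42 C=9 D=18 E=21] open={R4}
Step 8: cancel R4 -> on_hand[A=52 B=42 C=9 D=19 E=21] avail[A=52 B=42 C=9 D=19 E=21] open={}
Open reservations: [] -> 0

Answer: 0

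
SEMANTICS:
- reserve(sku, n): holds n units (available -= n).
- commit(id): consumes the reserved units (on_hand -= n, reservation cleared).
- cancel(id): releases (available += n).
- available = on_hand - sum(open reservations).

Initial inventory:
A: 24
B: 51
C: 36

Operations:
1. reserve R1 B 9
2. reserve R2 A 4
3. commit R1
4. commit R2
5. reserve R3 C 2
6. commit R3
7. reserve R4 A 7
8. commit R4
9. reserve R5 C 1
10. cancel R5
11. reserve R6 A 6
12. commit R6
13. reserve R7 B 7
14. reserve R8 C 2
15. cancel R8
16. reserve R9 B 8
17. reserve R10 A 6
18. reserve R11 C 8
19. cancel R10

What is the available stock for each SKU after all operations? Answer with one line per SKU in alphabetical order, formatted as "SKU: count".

Step 1: reserve R1 B 9 -> on_hand[A=24 B=51 C=36] avail[A=24 B=42 C=36] open={R1}
Step 2: reserve R2 A 4 -> on_hand[A=24 B=51 C=36] avail[A=20 B=42 C=36] open={R1,R2}
Step 3: commit R1 -> on_hand[A=24 B=42 C=36] avail[A=20 B=42 C=36] open={R2}
Step 4: commit R2 -> on_hand[A=20 B=42 C=36] avail[A=20 B=42 C=36] open={}
Step 5: reserve R3 C 2 -> on_hand[A=20 B=42 C=36] avail[A=20 B=42 C=34] open={R3}
Step 6: commit R3 -> on_hand[A=20 B=42 C=34] avail[A=20 B=42 C=34] open={}
Step 7: reserve R4 A 7 -> on_hand[A=20 B=42 C=34] avail[A=13 B=42 C=34] open={R4}
Step 8: commit R4 -> on_hand[A=13 B=42 C=34] avail[A=13 B=42 C=34] open={}
Step 9: reserve R5 C 1 -> on_hand[A=13 B=42 C=34] avail[A=13 B=42 C=33] open={R5}
Step 10: cancel R5 -> on_hand[A=13 B=42 C=34] avail[A=13 B=42 C=34] open={}
Step 11: reserve R6 A 6 -> on_hand[A=13 B=42 C=34] avail[A=7 B=42 C=34] open={R6}
Step 12: commit R6 -> on_hand[A=7 B=42 C=34] avail[A=7 B=42 C=34] open={}
Step 13: reserve R7 B 7 -> on_hand[A=7 B=42 C=34] avail[A=7 B=35 C=34] open={R7}
Step 14: reserve R8 C 2 -> on_hand[A=7 B=42 C=34] avail[A=7 B=35 C=32] open={R7,R8}
Step 15: cancel R8 -> on_hand[A=7 B=42 C=34] avail[A=7 B=35 C=34] open={R7}
Step 16: reserve R9 B 8 -> on_hand[A=7 B=42 C=34] avail[A=7 B=27 C=34] open={R7,R9}
Step 17: reserve R10 A 6 -> on_hand[A=7 B=42 C=34] avail[A=1 B=27 C=34] open={R10,R7,R9}
Step 18: reserve R11 C 8 -> on_hand[A=7 B=42 C=34] avail[A=1 B=27 C=26] open={R10,R11,R7,R9}
Step 19: cancel R10 -> on_hand[A=7 B=42 C=34] avail[A=7 B=27 C=26] open={R11,R7,R9}

Answer: A: 7
B: 27
C: 26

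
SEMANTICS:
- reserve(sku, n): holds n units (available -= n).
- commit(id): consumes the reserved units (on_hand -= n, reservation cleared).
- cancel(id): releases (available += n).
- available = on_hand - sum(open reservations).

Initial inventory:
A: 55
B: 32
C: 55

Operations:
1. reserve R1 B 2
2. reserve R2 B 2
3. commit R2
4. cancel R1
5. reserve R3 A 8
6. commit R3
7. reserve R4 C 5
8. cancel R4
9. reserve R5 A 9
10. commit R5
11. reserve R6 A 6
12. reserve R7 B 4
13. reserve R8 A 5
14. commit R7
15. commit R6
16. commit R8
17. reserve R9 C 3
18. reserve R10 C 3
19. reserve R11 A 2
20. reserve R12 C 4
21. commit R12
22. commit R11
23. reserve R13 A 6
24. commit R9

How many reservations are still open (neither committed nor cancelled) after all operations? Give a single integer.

Answer: 2

Derivation:
Step 1: reserve R1 B 2 -> on_hand[A=55 B=32 C=55] avail[A=55 B=30 C=55] open={R1}
Step 2: reserve R2 B 2 -> on_hand[A=55 B=32 C=55] avail[A=55 B=28 C=55] open={R1,R2}
Step 3: commit R2 -> on_hand[A=55 B=30 C=55] avail[A=55 B=28 C=55] open={R1}
Step 4: cancel R1 -> on_hand[A=55 B=30 C=55] avail[A=55 B=30 C=55] open={}
Step 5: reserve R3 A 8 -> on_hand[A=55 B=30 C=55] avail[A=47 B=30 C=55] open={R3}
Step 6: commit R3 -> on_hand[A=47 B=30 C=55] avail[A=47 B=30 C=55] open={}
Step 7: reserve R4 C 5 -> on_hand[A=47 B=30 C=55] avail[A=47 B=30 C=50] open={R4}
Step 8: cancel R4 -> on_hand[A=47 B=30 C=55] avail[A=47 B=30 C=55] open={}
Step 9: reserve R5 A 9 -> on_hand[A=47 B=30 C=55] avail[A=38 B=30 C=55] open={R5}
Step 10: commit R5 -> on_hand[A=38 B=30 C=55] avail[A=38 B=30 C=55] open={}
Step 11: reserve R6 A 6 -> on_hand[A=38 B=30 C=55] avail[A=32 B=30 C=55] open={R6}
Step 12: reserve R7 B 4 -> on_hand[A=38 B=30 C=55] avail[A=32 B=26 C=55] open={R6,R7}
Step 13: reserve R8 A 5 -> on_hand[A=38 B=30 C=55] avail[A=27 B=26 C=55] open={R6,R7,R8}
Step 14: commit R7 -> on_hand[A=38 B=26 C=55] avail[A=27 B=26 C=55] open={R6,R8}
Step 15: commit R6 -> on_hand[A=32 B=26 C=55] avail[A=27 B=26 C=55] open={R8}
Step 16: commit R8 -> on_hand[A=27 B=26 C=55] avail[A=27 B=26 C=55] open={}
Step 17: reserve R9 C 3 -> on_hand[A=27 B=26 C=55] avail[A=27 B=26 C=52] open={R9}
Step 18: reserve R10 C 3 -> on_hand[A=27 B=26 C=55] avail[A=27 B=26 C=49] open={R10,R9}
Step 19: reserve R11 A 2 -> on_hand[A=27 B=26 C=55] avail[A=25 B=26 C=49] open={R10,R11,R9}
Step 20: reserve R12 C 4 -> on_hand[A=27 B=26 C=55] avail[A=25 B=26 C=45] open={R10,R11,R12,R9}
Step 21: commit R12 -> on_hand[A=27 B=26 C=51] avail[A=25 B=26 C=45] open={R10,R11,R9}
Step 22: commit R11 -> on_hand[A=25 B=26 C=51] avail[A=25 B=26 C=45] open={R10,R9}
Step 23: reserve R13 A 6 -> on_hand[A=25 B=26 C=51] avail[A=19 B=26 C=45] open={R10,R13,R9}
Step 24: commit R9 -> on_hand[A=25 B=26 C=48] avail[A=19 B=26 C=45] open={R10,R13}
Open reservations: ['R10', 'R13'] -> 2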